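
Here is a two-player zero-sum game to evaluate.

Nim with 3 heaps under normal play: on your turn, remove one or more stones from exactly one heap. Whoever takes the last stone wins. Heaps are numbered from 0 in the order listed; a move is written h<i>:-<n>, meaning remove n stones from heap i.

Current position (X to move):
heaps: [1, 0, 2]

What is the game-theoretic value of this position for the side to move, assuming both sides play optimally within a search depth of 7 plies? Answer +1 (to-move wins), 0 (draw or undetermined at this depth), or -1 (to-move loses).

value((1,0,2), X) = +1

p1 X@[(1,0,2)]: h0:-1[(0,0,2)]-1 h2:-1[(1,0,1)]+1* h2:-2[(1,0,0)]-1
p2 O@[(1,0,1)]: h0:-1[(0,0,1)]-1* h2:-1[(1,0,0)]-1
p3 X@[(0,0,1)]: h2:-1[(0,0,0)]+1*
p4 O@[(0,0,0)] terminal -1; root [(1,0,2)] d7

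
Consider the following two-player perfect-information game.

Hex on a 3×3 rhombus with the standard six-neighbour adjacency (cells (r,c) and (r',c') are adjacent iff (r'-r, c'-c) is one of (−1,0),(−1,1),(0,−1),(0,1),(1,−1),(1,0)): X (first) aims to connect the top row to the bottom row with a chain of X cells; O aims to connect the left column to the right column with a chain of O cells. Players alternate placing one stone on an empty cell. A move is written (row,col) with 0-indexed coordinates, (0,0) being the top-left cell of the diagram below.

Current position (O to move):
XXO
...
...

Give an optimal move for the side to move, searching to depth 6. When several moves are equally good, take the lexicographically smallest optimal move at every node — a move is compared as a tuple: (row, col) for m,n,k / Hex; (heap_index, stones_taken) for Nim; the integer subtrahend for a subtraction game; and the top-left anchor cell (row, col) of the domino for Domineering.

O's best at [XXO/.../...]: (1,1)

p1 O@[XXO/.../...]: (1,0)[XXO/O../...]-1 (1,1)[XXO/.O./...]+1* (1,2)[XXO/..O/...]-1 (2,0)[XXO/.../O..]+1 (2,1)[XXO/.../.O.]-1 (2,2)[XXO/.../..O]-1
p2 X@[XXO/.O./...]: (1,0)[XXO/XO./...]-1* (1,2)[XXO/.OX/...]-1 (2,0)[XXO/.O./X..]-1 (2,1)[XXO/.O./.X.]-1 (2,2)[XXO/.O./..X]-1
p3 O@[XXO/XO./...]: (1,2)[XXO/XOO/...]-1 (2,0)[XXO/XO./O..]+1* (2,1)[XXO/XO./.O.]-1 (2,2)[XXO/XO./..O]-1
p4 X@[XXO/XO./O..] terminal -1; root [XXO/.../...] d6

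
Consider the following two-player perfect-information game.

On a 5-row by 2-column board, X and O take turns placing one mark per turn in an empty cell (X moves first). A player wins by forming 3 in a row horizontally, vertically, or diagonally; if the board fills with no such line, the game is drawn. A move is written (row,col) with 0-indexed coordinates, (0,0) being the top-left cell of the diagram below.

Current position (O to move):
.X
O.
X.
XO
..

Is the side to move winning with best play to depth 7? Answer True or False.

p1 O@[.X/O./X./XO/..]: (0,0)[OX/O./X./XO/..]-1 (1,1)[.X/OO/X./XO/..]-1 (2,1)[.X/O./XO/XO/..]-1 (4,0)[.X/O./X./XO/O.]+0* (4,1)[.X/O./X./XO/.O]-1
p2 X@[.X/O./X./XO/O.]: (0,0)[XX/O./X./XO/O.]-1 (1,1)[.X/OX/X./XO/O.]+0* (2,1)[.X/O./XX/XO/O.]+0 (4,1)[.X/O./X./XO/OX]+0
p3 O@[.X/OX/X./XO/O.]: (0,0)[OX/OX/X./XO/O.]-1 (2,1)[.X/OX/XO/XO/O.]+0* (4,1)[.X/OX/X./XO/OO]-1
p4 X@[.X/OX/XO/XO/O.]: (0,0)[XX/OX/XO/XO/O.]-1 (4,1)[.X/OX/XO/XO/OX]+0*
p5 O@[.X/OX/XO/XO/OX]: (0,0)[OX/OX/XO/XO/OX]+0*
p6 X@[OX/OX/XO/XO/OX] terminal +0; root [.X/O./X./XO/..] d7

O winning at [.X/O./X./XO/..]: False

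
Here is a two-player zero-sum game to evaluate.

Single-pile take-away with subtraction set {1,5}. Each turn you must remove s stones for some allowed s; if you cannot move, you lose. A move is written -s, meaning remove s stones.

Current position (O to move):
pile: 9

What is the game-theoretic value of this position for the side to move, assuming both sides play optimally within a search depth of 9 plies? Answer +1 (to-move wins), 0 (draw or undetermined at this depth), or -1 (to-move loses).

p1 O@[9]: -1[8]+1* -5[4]+1
p2 X@[8]: -1[7]-1* -5[3]-1
p3 O@[7]: -1[6]+1* -5[2]+1
p4 X@[6]: -1[5]-1* -5[1]-1
p5 O@[5]: -1[4]+1* -5[0]+1
p6 X@[4]: -1[3]-1*
p7 O@[3]: -1[2]+1*
p8 X@[2]: -1[1]-1*
p9 O@[1]: -1[0]+1*
p10 X@[0] terminal -1; root [9] d9

value(9, O) = +1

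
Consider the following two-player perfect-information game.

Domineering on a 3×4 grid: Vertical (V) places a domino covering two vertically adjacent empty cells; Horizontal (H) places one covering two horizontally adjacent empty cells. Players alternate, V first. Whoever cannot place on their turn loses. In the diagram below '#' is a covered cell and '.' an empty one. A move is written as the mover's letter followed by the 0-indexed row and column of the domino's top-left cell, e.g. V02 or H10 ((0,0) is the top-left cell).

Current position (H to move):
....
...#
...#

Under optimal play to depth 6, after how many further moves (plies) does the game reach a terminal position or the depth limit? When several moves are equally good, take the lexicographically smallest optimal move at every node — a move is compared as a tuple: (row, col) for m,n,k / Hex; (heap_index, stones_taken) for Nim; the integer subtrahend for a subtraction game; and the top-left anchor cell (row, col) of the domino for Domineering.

p1 H@[..../...#/...#]: H00[##../...#/...#]-1 H01[.##./...#/...#]-1 H02[..##/...#/...#]-1 H10[..../##.#/...#]+1* H11[..../.###/...#]+1 H20[..../...#/##.#]-1 H21[..../...#/.###]-1
p2 V@[..../##.#/...#]: V02[..#./####/...#]-1* V12[..../####/..##]-1
p3 H@[..#./####/...#]: H00[###./####/...#]+1* H20[..#./####/##.#]+1 H21[..#./####/.###]+1
p4 V@[###./####/...#] terminal -1; root [..../...#/...#] d6

PV length from [..../...#/...#]: 3 plies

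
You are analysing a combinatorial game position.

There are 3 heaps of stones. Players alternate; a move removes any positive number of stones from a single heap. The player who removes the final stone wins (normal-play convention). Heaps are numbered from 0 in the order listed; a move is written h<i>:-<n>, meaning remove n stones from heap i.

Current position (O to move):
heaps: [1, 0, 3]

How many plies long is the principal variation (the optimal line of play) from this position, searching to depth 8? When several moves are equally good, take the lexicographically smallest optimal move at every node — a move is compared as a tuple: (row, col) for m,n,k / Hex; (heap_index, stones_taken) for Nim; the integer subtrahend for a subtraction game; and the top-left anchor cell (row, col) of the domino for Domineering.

PV length from [(1,0,3)]: 3 plies

p1 O@[(1,0,3)]: h0:-1[(0,0,3)]-1 h2:-1[(1,0,2)]-1 h2:-2[(1,0,1)]+1* h2:-3[(1,0,0)]-1
p2 X@[(1,0,1)]: h0:-1[(0,0,1)]-1* h2:-1[(1,0,0)]-1
p3 O@[(0,0,1)]: h2:-1[(0,0,0)]+1*
p4 X@[(0,0,0)] terminal -1; root [(1,0,3)] d8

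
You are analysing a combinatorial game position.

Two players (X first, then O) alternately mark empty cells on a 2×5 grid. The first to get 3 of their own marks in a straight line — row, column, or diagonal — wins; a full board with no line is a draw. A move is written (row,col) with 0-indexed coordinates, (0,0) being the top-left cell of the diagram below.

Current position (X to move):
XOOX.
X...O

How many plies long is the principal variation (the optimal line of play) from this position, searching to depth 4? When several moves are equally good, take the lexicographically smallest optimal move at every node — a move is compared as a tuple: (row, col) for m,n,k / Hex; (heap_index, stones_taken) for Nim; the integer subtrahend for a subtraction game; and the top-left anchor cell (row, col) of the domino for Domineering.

[XOOX./X...O] X move#1: (0,4):+0/XOOXX/X...O*, (1,1):+0/XOOX./XX..O, (1,2):+0/XOOX./X.X.O, (1,3):+0/XOOX./X..XO
[XOOXX/X...O] O move#2: (1,1):+0/XOOXX/XO..O*, (1,2):+0/XOOXX/X.O.O, (1,3):+0/XOOXX/X..OO
[XOOXX/XO..O] X move#3: (1,2):+0/XOOXX/XOX.O*, (1,3):+0/XOOXX/XO.XO
[XOOXX/XOX.O] O move#4: (1,3):+0/XOOXX/XOXOO*
[XOOXX/XOXOO] end (terminal +0, X#5); searched XOOX./X...O to 4

PV length from [XOOX./X...O]: 4 plies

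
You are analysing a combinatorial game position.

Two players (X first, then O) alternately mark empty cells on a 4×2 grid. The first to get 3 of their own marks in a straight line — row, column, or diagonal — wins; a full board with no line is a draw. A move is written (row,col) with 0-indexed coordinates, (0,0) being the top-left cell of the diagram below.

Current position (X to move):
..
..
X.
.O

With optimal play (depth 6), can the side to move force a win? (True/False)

[../../X./.O] X move#1: (0,0):+0/X./../X./.O, (0,1):+0/.X/../X./.O, (1,0):+1/../X./X./.O*, (1,1):+0/../.X/X./.O, (2,1):+0/../../XX/.O, (3,0):+0/../../X./XO
[../X./X./.O] O move#2: (0,0):-1/O./X./X./.O*, (0,1):-1/.O/X./X./.O, (1,1):-1/../XO/X./.O, (2,1):-1/../X./XO/.O, (3,0):-1/../X./X./OO
[O./X./X./.O] X move#3: (0,1):+0/OX/X./X./.O, (1,1):+0/O./XX/X./.O, (2,1):+0/O./X./XX/.O, (3,0):+1/O./X./X./XO*
[O./X./X./XO] end (terminal -1, O#4); searched ../../X./.O to 6

X winning at [../../X./.O]: True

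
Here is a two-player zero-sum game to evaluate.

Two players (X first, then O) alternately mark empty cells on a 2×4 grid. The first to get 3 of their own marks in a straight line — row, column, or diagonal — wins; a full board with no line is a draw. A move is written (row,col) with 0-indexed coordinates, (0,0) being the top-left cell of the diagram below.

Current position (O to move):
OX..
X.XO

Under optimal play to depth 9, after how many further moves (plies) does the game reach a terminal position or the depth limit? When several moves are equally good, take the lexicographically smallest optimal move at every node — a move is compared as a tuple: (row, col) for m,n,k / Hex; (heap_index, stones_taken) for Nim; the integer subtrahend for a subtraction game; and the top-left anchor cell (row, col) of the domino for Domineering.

PV length from [OX../X.XO]: 3 plies

p1 O@[OX../X.XO]: (0,2)[OXO./X.XO]-1 (0,3)[OX.O/X.XO]-1 (1,1)[OX../XOXO]+0*
p2 X@[OX../XOXO]: (0,2)[OXX./XOXO]+0* (0,3)[OX.X/XOXO]+0
p3 O@[OXX./XOXO]: (0,3)[OXXO/XOXO]+0*
p4 X@[OXXO/XOXO] terminal +0; root [OX../X.XO] d9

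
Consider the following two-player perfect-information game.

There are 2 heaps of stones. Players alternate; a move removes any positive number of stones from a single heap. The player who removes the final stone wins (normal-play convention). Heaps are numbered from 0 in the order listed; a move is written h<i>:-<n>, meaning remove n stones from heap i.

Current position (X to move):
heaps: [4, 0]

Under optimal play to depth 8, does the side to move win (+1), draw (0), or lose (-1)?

ply 1, X at (4,0) | h0:-1=-1→(3,0); h0:-2=-1→(2,0); h0:-3=-1→(1,0); h0:-4=+1→(0,0)*
ply 2: (0,0) is terminal -1 (O); from (4,0) depth 8

value((4,0), X) = +1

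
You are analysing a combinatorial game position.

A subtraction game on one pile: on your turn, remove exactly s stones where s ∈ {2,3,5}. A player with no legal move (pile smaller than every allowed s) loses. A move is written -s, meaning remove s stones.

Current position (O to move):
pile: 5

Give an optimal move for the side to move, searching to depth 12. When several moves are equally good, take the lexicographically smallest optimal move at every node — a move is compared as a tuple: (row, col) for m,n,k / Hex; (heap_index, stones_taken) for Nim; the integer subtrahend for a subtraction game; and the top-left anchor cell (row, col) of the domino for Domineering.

O's best at [5]: -5

[5] O move#1: -2:-1/3, -3:-1/2, -5:+1/0*
[0] end (terminal -1, X#2); searched 5 to 12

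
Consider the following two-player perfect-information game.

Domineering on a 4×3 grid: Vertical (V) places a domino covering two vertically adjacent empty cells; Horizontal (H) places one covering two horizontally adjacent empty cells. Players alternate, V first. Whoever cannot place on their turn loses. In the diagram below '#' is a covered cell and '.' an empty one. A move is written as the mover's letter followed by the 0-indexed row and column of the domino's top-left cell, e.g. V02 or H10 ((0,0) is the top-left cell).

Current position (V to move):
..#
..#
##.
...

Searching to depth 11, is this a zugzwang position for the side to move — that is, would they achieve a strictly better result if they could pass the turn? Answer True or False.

ply 1, V at ..#/..#/##./... | V00=+1→#.#/#.#/##./...*; V01=+1→.##/.##/##./...; V22=-1→..#/..#/###/..#
ply 2, H at #.#/#.#/##./... | H30=-1→#.#/#.#/##./##.*; H31=-1→#.#/#.#/##./.##
ply 3, V at #.#/#.#/##./##. | V01=+1→###/###/##./##.*; V22=+1→#.#/#.#/###/###
ply 4: ###/###/##./##. is terminal -1 (H); from ..#/..#/##./... depth 11
pass branch (H moves first from the same position):
  | ply 1, H at ..#/..#/##./... | H00=+1→###/..#/##./...*; H10=+1→..#/###/##./...; H30=-1→..#/..#/##./##.; H31=-1→..#/..#/##./.##
  | ply 2, V at ###/..#/##./... | V22=-1→###/..#/###/..#*
  | ply 3, H at ###/..#/###/..# | H10=+1→###/###/###/..#*; H30=+1→###/..#/###/###
  | ply 4: ###/###/###/..# is terminal -1 (V); from ..#/..#/##./... depth 11
V moving scores +1; V passing scores -1

zugzwang(..#/..#/##./..., V) = False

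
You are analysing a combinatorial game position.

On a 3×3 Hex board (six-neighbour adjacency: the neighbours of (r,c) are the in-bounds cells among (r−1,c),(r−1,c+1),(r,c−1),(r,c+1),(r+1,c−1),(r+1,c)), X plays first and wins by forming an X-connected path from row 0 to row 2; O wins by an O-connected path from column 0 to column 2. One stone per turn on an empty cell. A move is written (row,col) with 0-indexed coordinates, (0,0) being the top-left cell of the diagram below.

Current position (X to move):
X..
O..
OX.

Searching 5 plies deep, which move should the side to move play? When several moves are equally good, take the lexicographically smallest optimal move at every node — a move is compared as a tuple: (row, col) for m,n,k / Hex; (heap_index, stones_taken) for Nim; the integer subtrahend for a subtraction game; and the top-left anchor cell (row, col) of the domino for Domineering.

p1 X@[X../O../OX.]: (0,1)[XX./O../OX.]-1 (0,2)[X.X/O../OX.]+1* (1,1)[X../OX./OX.]+1 (1,2)[X../O.X/OX.]-1 (2,2)[X../O../OXX]-1
p2 O@[X.X/O../OX.]: (0,1)[XOX/O../OX.]-1* (1,1)[X.X/OO./OX.]-1 (1,2)[X.X/O.O/OX.]-1 (2,2)[X.X/O../OXO]-1
p3 X@[XOX/O../OX.]: (1,1)[XOX/OX./OX.]+1* (1,2)[XOX/O.X/OX.]+1 (2,2)[XOX/O../OXX]+1
p4 O@[XOX/OX./OX.] terminal -1; root [X../O../OX.] d5

X's best at [X../O../OX.]: (0,2)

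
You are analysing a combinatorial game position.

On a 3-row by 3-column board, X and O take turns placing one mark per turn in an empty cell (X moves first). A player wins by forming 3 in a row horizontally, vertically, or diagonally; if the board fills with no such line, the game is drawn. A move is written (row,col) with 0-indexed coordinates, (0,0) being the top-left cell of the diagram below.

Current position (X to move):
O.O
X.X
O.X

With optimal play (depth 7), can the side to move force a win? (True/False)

X winning at [O.O/X.X/O.X]: True

[O.O/X.X/O.X] X move#1: (0,1):-1/OXO/X.X/O.X, (1,1):+1/O.O/XXX/O.X*, (2,1):-1/O.O/X.X/OXX
[O.O/XXX/O.X] end (terminal -1, O#2); searched O.O/X.X/O.X to 7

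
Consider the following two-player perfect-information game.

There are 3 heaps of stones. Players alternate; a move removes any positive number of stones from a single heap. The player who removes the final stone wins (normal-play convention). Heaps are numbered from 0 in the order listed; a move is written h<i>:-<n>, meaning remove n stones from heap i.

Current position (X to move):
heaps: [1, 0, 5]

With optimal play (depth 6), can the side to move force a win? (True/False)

X winning at [(1,0,5)]: True

[(1,0,5)] X move#1: h0:-1:-1/(0,0,5), h2:-1:-1/(1,0,4), h2:-2:-1/(1,0,3), h2:-3:-1/(1,0,2), h2:-4:+1/(1,0,1)*, h2:-5:-1/(1,0,0)
[(1,0,1)] O move#2: h0:-1:-1/(0,0,1)*, h2:-1:-1/(1,0,0)
[(0,0,1)] X move#3: h2:-1:+1/(0,0,0)*
[(0,0,0)] end (terminal -1, O#4); searched (1,0,5) to 6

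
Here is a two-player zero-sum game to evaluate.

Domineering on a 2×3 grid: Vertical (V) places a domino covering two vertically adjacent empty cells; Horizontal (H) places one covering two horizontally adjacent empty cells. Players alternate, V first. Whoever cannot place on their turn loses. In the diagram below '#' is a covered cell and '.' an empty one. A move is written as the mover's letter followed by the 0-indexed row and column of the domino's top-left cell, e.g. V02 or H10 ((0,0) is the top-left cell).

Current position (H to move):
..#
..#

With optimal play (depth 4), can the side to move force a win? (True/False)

p1 H@[..#/..#]: H00[###/..#]+1* H10[..#/###]+1
p2 V@[###/..#] terminal -1; root [..#/..#] d4

H winning at [..#/..#]: True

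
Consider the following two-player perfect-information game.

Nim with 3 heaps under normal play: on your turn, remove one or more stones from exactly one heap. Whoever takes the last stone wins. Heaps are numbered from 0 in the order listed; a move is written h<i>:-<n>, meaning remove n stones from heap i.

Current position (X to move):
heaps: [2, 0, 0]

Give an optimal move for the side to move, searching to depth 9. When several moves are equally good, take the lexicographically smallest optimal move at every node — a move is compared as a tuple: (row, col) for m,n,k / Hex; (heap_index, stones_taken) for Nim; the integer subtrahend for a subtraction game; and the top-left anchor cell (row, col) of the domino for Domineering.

[(2,0,0)] X move#1: h0:-1:-1/(1,0,0), h0:-2:+1/(0,0,0)*
[(0,0,0)] end (terminal -1, O#2); searched (2,0,0) to 9

X's best at [(2,0,0)]: h0:-2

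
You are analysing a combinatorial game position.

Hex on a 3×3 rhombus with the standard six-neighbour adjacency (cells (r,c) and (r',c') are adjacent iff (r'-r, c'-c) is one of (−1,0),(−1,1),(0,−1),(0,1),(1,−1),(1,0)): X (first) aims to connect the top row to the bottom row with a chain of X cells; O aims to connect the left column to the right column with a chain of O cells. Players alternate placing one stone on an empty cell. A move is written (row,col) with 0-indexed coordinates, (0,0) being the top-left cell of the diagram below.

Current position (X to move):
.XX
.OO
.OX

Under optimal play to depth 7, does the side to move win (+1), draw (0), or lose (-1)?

value(.XX/.OO/.OX, X) = -1

ply 1, X at .XX/.OO/.OX | (0,0)=-1→XXX/.OO/.OX*; (1,0)=-1→.XX/XOO/.OX; (2,0)=-1→.XX/.OO/XOX
ply 2, O at XXX/.OO/.OX | (1,0)=+1→XXX/OOO/.OX*; (2,0)=+1→XXX/.OO/OOX
ply 3: XXX/OOO/.OX is terminal -1 (X); from .XX/.OO/.OX depth 7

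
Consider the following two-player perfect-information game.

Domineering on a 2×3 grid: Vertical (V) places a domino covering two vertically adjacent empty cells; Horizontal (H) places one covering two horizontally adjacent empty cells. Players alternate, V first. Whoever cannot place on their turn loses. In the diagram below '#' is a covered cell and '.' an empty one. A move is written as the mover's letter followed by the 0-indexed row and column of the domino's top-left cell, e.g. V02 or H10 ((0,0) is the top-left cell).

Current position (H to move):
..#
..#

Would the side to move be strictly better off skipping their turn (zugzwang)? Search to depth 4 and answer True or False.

ply 1, H at ..#/..# | H00=+1→###/..#*; H10=+1→..#/###
ply 2: ###/..# is terminal -1 (V); from ..#/..# depth 4
pass branch (V moves first from the same position):
  | ply 1, V at ..#/..# | V00=+1→#.#/#.#*; V01=+1→.##/.##
  | ply 2: #.#/#.# is terminal -1 (H); from ..#/..# depth 4
H moving scores +1; H passing scores -1

zugzwang(..#/..#, H) = False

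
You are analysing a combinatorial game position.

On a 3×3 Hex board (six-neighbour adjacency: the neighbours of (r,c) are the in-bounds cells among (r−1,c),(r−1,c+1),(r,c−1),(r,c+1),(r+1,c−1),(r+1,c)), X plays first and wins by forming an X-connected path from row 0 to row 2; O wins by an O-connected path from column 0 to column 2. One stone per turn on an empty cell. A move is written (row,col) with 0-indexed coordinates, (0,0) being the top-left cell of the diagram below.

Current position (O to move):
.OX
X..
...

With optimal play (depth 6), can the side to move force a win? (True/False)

[.OX/X../...] O move#1: (0,0):-1/OOX/X../...*, (1,1):-1/.OX/XO./..., (1,2):-1/.OX/X.O/..., (2,0):-1/.OX/X../O.., (2,1):-1/.OX/X../.O., (2,2):-1/.OX/X../..O
[OOX/X../...] X move#2: (1,1):+1/OOX/XX./...*, (1,2):+1/OOX/X.X/..., (2,0):+1/OOX/X../X.., (2,1):+1/OOX/X../.X., (2,2):+1/OOX/X../..X
[OOX/XX./...] O move#3: (1,2):-1/OOX/XXO/...*, (2,0):-1/OOX/XX./O.., (2,1):-1/OOX/XX./.O., (2,2):-1/OOX/XX./..O
[OOX/XXO/...] X move#4: (2,0):+1/OOX/XXO/X..*, (2,1):+1/OOX/XXO/.X., (2,2):+1/OOX/XXO/..X
[OOX/XXO/X..] end (terminal -1, O#5); searched .OX/X../... to 6

O winning at [.OX/X../...]: False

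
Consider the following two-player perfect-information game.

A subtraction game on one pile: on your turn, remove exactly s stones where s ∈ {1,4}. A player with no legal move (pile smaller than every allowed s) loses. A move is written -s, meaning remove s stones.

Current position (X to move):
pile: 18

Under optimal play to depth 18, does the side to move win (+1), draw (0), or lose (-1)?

value(18, X) = +1

p1 X@[18]: -1[17]+1* -4[14]-1
p2 O@[17]: -1[16]-1* -4[13]-1
p3 X@[16]: -1[15]+1* -4[12]+1
p4 O@[15]: -1[14]-1* -4[11]-1
p5 X@[14]: -1[13]-1 -4[10]+1*
p6 O@[10]: -1[9]-1* -4[6]-1
p7 X@[9]: -1[8]-1 -4[5]+1*
p8 O@[5]: -1[4]-1* -4[1]-1
p9 X@[4]: -1[3]-1 -4[0]+1*
p10 O@[0] terminal -1; root [18] d18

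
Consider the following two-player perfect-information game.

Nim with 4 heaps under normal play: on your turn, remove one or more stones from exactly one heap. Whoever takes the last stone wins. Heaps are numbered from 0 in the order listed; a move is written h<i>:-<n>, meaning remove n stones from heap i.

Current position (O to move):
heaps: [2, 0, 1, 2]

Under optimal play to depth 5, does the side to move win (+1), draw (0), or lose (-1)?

value((2,0,1,2), O) = +1

p1 O@[(2,0,1,2)]: h0:-1[(1,0,1,2)]-1 h0:-2[(0,0,1,2)]-1 h2:-1[(2,0,0,2)]+1* h3:-1[(2,0,1,1)]-1 h3:-2[(2,0,1,0)]-1
p2 X@[(2,0,0,2)]: h0:-1[(1,0,0,2)]-1* h0:-2[(0,0,0,2)]-1 h3:-1[(2,0,0,1)]-1 h3:-2[(2,0,0,0)]-1
p3 O@[(1,0,0,2)]: h0:-1[(0,0,0,2)]-1 h3:-1[(1,0,0,1)]+1* h3:-2[(1,0,0,0)]-1
p4 X@[(1,0,0,1)]: h0:-1[(0,0,0,1)]-1* h3:-1[(1,0,0,0)]-1
p5 O@[(0,0,0,1)]: h3:-1[(0,0,0,0)]+1*
p6 X@[(0,0,0,0)] terminal -1; root [(2,0,1,2)] d5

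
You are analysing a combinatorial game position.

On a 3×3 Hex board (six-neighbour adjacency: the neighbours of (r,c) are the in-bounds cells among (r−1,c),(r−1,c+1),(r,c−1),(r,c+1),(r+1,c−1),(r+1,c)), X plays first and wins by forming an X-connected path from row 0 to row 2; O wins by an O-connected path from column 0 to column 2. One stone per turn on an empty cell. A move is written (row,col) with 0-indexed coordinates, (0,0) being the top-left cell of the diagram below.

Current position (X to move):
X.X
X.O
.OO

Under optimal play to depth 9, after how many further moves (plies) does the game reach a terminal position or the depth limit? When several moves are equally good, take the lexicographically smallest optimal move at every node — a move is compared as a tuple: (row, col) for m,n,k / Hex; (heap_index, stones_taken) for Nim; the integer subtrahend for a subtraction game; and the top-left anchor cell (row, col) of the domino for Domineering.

ply 1, X at X.X/X.O/.OO | (0,1)=-1→XXX/X.O/.OO; (1,1)=-1→X.X/XXO/.OO; (2,0)=+1→X.X/X.O/XOO*
ply 2: X.X/X.O/XOO is terminal -1 (O); from X.X/X.O/.OO depth 9

PV length from [X.X/X.O/.OO]: 1 ply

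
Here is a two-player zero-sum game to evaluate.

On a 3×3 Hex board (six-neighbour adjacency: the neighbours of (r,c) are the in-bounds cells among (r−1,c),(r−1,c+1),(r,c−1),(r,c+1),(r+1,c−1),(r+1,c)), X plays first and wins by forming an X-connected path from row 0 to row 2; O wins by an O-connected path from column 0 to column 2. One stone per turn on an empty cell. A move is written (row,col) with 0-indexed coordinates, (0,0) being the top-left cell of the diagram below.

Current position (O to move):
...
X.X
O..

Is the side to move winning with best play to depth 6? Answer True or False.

p1 O@[.../X.X/O..]: (0,0)[O../X.X/O..]-1* (0,1)[.O./X.X/O..]-1 (0,2)[..O/X.X/O..]-1 (1,1)[.../XOX/O..]-1 (2,1)[.../X.X/OO.]-1 (2,2)[.../X.X/O.O]-1
p2 X@[O../X.X/O..]: (0,1)[OX./X.X/O..]+1* (0,2)[O.X/X.X/O..]+1 (1,1)[O../XXX/O..]+1 (2,1)[O../X.X/OX.]-1 (2,2)[O../X.X/O.X]-1
p3 O@[OX./X.X/O..]: (0,2)[OXO/X.X/O..]-1* (1,1)[OX./XOX/O..]-1 (2,1)[OX./X.X/OO.]-1 (2,2)[OX./X.X/O.O]-1
p4 X@[OXO/X.X/O..]: (1,1)[OXO/XXX/O..]+1* (2,1)[OXO/X.X/OX.]-1 (2,2)[OXO/X.X/O.X]-1
p5 O@[OXO/XXX/O..]: (2,1)[OXO/XXX/OO.]-1* (2,2)[OXO/XXX/O.O]-1
p6 X@[OXO/XXX/OO.]: (2,2)[OXO/XXX/OOX]+1*
p7 O@[OXO/XXX/OOX] terminal -1; root [.../X.X/O..] d6

O winning at [.../X.X/O..]: False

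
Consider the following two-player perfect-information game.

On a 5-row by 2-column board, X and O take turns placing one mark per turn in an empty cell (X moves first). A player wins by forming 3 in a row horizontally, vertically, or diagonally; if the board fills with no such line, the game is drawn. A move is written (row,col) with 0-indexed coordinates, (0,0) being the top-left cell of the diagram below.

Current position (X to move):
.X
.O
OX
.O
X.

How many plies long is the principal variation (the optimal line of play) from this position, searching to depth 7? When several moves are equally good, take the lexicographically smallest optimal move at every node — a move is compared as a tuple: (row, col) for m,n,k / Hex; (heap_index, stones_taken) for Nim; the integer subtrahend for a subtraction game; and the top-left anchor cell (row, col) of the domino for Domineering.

p1 X@[.X/.O/OX/.O/X.]: (0,0)[XX/.O/OX/.O/X.]+0* (1,0)[.X/XO/OX/.O/X.]+0 (3,0)[.X/.O/OX/XO/X.]+0 (4,1)[.X/.O/OX/.O/XX]-1
p2 O@[XX/.O/OX/.O/X.]: (1,0)[XX/OO/OX/.O/X.]+0* (3,0)[XX/.O/OX/OO/X.]+0 (4,1)[XX/.O/OX/.O/XO]+0
p3 X@[XX/OO/OX/.O/X.]: (3,0)[XX/OO/OX/XO/X.]+0* (4,1)[XX/OO/OX/.O/XX]-1
p4 O@[XX/OO/OX/XO/X.]: (4,1)[XX/OO/OX/XO/XO]+0*
p5 X@[XX/OO/OX/XO/XO] terminal +0; root [.X/.O/OX/.O/X.] d7

PV length from [.X/.O/OX/.O/X.]: 4 plies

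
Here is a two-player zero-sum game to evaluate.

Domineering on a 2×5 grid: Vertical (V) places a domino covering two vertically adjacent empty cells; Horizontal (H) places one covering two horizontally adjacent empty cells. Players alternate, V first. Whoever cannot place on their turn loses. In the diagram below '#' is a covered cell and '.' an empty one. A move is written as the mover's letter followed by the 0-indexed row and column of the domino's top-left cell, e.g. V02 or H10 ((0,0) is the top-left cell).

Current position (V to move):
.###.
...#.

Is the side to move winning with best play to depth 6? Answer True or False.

V winning at [.###./...#.]: True

[.###./...#.] V move#1: V00:+1/####./#..#.*, V04:-1/.####/...##
[####./#..#.] H move#2: H11:-1/####./####.*
[####./####.] V move#3: V04:+1/#####/#####*
[#####/#####] end (terminal -1, H#4); searched .###./...#. to 6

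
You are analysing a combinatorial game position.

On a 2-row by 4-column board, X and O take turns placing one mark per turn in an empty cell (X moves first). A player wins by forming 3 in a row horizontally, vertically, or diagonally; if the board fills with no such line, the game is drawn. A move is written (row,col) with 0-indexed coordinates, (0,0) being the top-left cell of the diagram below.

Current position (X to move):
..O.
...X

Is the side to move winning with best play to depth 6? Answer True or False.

X winning at [..O./...X]: False

p1 X@[..O./...X]: (0,0)[X.O./...X]+0* (0,1)[.XO./...X]+0 (0,3)[..OX/...X]+0 (1,0)[..O./X..X]-1 (1,1)[..O./.X.X]+0 (1,2)[..O./..XX]+0
p2 O@[X.O./...X]: (0,1)[XOO./...X]+0* (0,3)[X.OO/...X]+0 (1,0)[X.O./O..X]+0 (1,1)[X.O./.O.X]+0 (1,2)[X.O./..OX]+0
p3 X@[XOO./...X]: (0,3)[XOOX/...X]+0* (1,0)[XOO./X..X]-1 (1,1)[XOO./.X.X]-1 (1,2)[XOO./..XX]-1
p4 O@[XOOX/...X]: (1,0)[XOOX/O..X]+0* (1,1)[XOOX/.O.X]+0 (1,2)[XOOX/..OX]+0
p5 X@[XOOX/O..X]: (1,1)[XOOX/OX.X]+0* (1,2)[XOOX/O.XX]+0
p6 O@[XOOX/OX.X]: (1,2)[XOOX/OXOX]+0*
p7 X@[XOOX/OXOX] terminal +0; root [..O./...X] d6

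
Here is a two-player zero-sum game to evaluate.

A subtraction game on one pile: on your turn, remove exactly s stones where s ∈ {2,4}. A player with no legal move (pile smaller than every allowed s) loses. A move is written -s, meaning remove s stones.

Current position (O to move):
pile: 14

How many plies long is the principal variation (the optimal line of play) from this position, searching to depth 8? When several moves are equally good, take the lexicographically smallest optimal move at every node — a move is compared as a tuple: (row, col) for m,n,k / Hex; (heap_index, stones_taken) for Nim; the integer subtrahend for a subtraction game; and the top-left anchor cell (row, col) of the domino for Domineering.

PV length from [14]: 5 plies

p1 O@[14]: -2[12]+1* -4[10]-1
p2 X@[12]: -2[10]-1* -4[8]-1
p3 O@[10]: -2[8]-1 -4[6]+1*
p4 X@[6]: -2[4]-1* -4[2]-1
p5 O@[4]: -2[2]-1 -4[0]+1*
p6 X@[0] terminal -1; root [14] d8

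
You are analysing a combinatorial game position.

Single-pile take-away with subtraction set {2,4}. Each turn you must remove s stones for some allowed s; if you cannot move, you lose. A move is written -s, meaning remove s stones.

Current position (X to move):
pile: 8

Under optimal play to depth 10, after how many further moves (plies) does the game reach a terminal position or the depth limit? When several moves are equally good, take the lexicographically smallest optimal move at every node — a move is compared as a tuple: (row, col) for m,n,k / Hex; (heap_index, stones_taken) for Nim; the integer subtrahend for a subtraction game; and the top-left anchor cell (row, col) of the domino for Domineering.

PV length from [8]: 3 plies

ply 1, X at 8 | -2=+1→6*; -4=-1→4
ply 2, O at 6 | -2=-1→4*; -4=-1→2
ply 3, X at 4 | -2=-1→2; -4=+1→0*
ply 4: 0 is terminal -1 (O); from 8 depth 10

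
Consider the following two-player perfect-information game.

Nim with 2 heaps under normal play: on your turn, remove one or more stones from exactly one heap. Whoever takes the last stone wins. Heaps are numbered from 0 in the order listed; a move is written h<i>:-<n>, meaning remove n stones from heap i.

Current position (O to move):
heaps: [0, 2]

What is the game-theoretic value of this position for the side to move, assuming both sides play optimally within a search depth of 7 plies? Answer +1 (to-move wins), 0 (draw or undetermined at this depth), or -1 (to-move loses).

[(0,2)] O move#1: h1:-1:-1/(0,1), h1:-2:+1/(0,0)*
[(0,0)] end (terminal -1, X#2); searched (0,2) to 7

value((0,2), O) = +1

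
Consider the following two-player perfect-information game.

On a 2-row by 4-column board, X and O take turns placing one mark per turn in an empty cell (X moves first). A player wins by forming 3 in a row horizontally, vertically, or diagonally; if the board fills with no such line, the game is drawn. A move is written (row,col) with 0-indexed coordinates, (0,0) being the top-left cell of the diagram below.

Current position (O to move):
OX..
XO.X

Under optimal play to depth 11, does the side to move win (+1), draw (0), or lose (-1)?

value(OX../XO.X, O) = 0

[OX../XO.X] O move#1: (0,2):+0/OXO./XO.X*, (0,3):+0/OX.O/XO.X, (1,2):+0/OX../XOOX
[OXO./XO.X] X move#2: (0,3):+0/OXOX/XO.X*, (1,2):+0/OXO./XOXX
[OXOX/XO.X] O move#3: (1,2):+0/OXOX/XOOX*
[OXOX/XOOX] end (terminal +0, X#4); searched OX../XO.X to 11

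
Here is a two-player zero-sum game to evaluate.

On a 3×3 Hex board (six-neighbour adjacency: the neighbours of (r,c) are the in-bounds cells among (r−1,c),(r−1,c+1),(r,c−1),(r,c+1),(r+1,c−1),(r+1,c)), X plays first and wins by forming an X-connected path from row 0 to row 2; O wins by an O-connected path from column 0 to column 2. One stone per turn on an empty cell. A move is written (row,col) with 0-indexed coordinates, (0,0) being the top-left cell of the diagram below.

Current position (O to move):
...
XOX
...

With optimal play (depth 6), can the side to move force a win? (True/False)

[.../XOX/...] O move#1: (0,0):-1/O../XOX/...*, (0,1):-1/.O./XOX/..., (0,2):-1/..O/XOX/..., (2,0):-1/.../XOX/O.., (2,1):-1/.../XOX/.O., (2,2):-1/.../XOX/..O
[O../XOX/...] X move#2: (0,1):+1/OX./XOX/...*, (0,2):+1/O.X/XOX/..., (2,0):+1/O../XOX/X.., (2,1):-1/O../XOX/.X., (2,2):-1/O../XOX/..X
[OX./XOX/...] O move#3: (0,2):-1/OXO/XOX/...*, (2,0):-1/OX./XOX/O.., (2,1):-1/OX./XOX/.O., (2,2):-1/OX./XOX/..O
[OXO/XOX/...] X move#4: (2,0):+1/OXO/XOX/X..*, (2,1):-1/OXO/XOX/.X., (2,2):-1/OXO/XOX/..X
[OXO/XOX/X..] end (terminal -1, O#5); searched .../XOX/... to 6

O winning at [.../XOX/...]: False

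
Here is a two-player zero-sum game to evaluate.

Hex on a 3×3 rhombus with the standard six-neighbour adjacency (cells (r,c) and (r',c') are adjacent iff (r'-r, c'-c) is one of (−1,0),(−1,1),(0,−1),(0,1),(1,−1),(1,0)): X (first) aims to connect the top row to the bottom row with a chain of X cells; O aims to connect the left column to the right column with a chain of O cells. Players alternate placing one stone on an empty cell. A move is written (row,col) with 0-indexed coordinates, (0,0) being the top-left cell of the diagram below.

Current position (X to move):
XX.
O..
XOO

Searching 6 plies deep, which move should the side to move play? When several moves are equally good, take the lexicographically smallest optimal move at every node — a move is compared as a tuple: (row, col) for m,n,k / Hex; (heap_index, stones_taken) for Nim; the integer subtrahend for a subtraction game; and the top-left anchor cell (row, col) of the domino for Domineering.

X's best at [XX./O../XOO]: (1,1)

ply 1, X at XX./O../XOO | (0,2)=-1→XXX/O../XOO; (1,1)=+1→XX./OX./XOO*; (1,2)=-1→XX./O.X/XOO
ply 2: XX./OX./XOO is terminal -1 (O); from XX./O../XOO depth 6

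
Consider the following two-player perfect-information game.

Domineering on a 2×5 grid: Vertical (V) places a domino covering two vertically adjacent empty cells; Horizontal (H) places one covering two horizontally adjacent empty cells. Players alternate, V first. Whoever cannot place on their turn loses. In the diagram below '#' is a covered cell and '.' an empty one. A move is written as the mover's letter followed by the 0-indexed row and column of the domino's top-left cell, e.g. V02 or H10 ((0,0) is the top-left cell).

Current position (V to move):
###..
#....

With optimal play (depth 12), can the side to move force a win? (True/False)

V winning at [###../#....]: True

p1 V@[###../#....]: V03[####./#..#.]+1* V04[###.#/#...#]-1
p2 H@[####./#..#.]: H11[####./####.]-1*
p3 V@[####./####.]: V04[#####/#####]+1*
p4 H@[#####/#####] terminal -1; root [###../#....] d12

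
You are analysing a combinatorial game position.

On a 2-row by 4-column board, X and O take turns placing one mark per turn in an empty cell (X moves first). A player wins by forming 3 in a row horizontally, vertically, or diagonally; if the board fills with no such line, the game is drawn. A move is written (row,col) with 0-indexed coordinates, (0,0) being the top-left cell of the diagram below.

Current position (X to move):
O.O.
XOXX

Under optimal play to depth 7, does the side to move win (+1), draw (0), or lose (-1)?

ply 1, X at O.O./XOXX | (0,1)=+0→OXO./XOXX*; (0,3)=-1→O.OX/XOXX
ply 2, O at OXO./XOXX | (0,3)=+0→OXOO/XOXX*
ply 3: OXOO/XOXX is terminal +0 (X); from O.O./XOXX depth 7

value(O.O./XOXX, X) = 0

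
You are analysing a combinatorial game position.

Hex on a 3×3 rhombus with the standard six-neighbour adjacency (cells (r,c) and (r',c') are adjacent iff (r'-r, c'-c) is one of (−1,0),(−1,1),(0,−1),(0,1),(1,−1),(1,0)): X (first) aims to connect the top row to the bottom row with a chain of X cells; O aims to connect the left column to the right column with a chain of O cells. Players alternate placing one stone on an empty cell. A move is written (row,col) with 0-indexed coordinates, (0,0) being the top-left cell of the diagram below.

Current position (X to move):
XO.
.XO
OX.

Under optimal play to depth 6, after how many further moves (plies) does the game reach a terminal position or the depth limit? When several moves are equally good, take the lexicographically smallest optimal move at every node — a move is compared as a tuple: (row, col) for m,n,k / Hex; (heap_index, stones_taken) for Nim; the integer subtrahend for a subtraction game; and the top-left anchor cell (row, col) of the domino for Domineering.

PV length from [XO./.XO/OX.]: 1 ply

ply 1, X at XO./.XO/OX. | (0,2)=+1→XOX/.XO/OX.*; (1,0)=+1→XO./XXO/OX.; (2,2)=+1→XO./.XO/OXX
ply 2: XOX/.XO/OX. is terminal -1 (O); from XO./.XO/OX. depth 6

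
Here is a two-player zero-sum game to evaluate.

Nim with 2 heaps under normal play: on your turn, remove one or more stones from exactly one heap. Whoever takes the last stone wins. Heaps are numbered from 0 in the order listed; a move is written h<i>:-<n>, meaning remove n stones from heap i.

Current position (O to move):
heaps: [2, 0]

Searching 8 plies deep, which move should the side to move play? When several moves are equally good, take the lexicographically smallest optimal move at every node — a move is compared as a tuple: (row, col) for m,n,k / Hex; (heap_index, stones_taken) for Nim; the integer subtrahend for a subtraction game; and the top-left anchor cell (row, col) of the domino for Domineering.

O's best at [(2,0)]: h0:-2

p1 O@[(2,0)]: h0:-1[(1,0)]-1 h0:-2[(0,0)]+1*
p2 X@[(0,0)] terminal -1; root [(2,0)] d8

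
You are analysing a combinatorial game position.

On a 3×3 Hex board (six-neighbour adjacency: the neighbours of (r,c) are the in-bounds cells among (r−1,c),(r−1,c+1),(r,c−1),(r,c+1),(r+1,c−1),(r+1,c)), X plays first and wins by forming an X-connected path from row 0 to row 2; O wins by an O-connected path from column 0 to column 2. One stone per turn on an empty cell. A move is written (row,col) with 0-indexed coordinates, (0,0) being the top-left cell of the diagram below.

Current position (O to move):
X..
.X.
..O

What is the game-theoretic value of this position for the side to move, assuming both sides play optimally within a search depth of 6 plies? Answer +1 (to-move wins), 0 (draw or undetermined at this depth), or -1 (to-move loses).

value(X../.X./..O, O) = -1

[X../.X./..O] O move#1: (0,1):-1/XO./.X./..O*, (0,2):-1/X.O/.X./..O, (1,0):-1/X../OX./..O, (1,2):-1/X../.XO/..O, (2,0):-1/X../.X./O.O, (2,1):-1/X../.X./.OO
[XO./.X./..O] X move#2: (0,2):+1/XOX/.X./..O*, (1,0):+1/XO./XX./..O, (1,2):+1/XO./.XX/..O, (2,0):+1/XO./.X./X.O, (2,1):+1/XO./.X./.XO
[XOX/.X./..O] O move#3: (1,0):-1/XOX/OX./..O*, (1,2):-1/XOX/.XO/..O, (2,0):-1/XOX/.X./O.O, (2,1):-1/XOX/.X./.OO
[XOX/OX./..O] X move#4: (1,2):+1/XOX/OXX/..O*, (2,0):+1/XOX/OX./X.O, (2,1):+1/XOX/OX./.XO
[XOX/OXX/..O] O move#5: (2,0):-1/XOX/OXX/O.O*, (2,1):-1/XOX/OXX/.OO
[XOX/OXX/O.O] X move#6: (2,1):+1/XOX/OXX/OXO*
[XOX/OXX/OXO] end (terminal -1, O#7); searched X../.X./..O to 6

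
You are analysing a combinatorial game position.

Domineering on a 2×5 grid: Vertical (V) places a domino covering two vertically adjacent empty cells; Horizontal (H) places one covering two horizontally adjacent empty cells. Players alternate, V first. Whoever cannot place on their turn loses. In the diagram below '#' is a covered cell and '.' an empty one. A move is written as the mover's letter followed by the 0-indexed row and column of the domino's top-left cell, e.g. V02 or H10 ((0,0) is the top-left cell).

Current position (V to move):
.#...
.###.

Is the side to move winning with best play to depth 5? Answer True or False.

[.#.../.###.] V move#1: V00:-1/##.../####., V04:+1/.#..#/.####*
[.#..#/.####] H move#2: H02:-1/.####/.####*
[.####/.####] V move#3: V00:+1/#####/#####*
[#####/#####] end (terminal -1, H#4); searched .#.../.###. to 5

V winning at [.#.../.###.]: True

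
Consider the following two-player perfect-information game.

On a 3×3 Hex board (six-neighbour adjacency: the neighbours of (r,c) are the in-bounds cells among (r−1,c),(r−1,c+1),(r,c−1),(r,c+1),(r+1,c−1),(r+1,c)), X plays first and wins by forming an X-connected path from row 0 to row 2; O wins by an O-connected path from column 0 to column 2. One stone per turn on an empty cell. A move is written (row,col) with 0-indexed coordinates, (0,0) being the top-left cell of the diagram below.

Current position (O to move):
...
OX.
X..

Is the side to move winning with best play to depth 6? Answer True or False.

p1 O@[.../OX./X..]: (0,0)[O../OX./X..]-1* (0,1)[.O./OX./X..]-1 (0,2)[..O/OX./X..]-1 (1,2)[.../OXO/X..]-1 (2,1)[.../OX./XO.]-1 (2,2)[.../OX./X.O]-1
p2 X@[O../OX./X..]: (0,1)[OX./OX./X..]+1* (0,2)[O.X/OX./X..]+1 (1,2)[O../OXX/X..]+1 (2,1)[O../OX./XX.]+1 (2,2)[O../OX./X.X]+1
p3 O@[OX./OX./X..] terminal -1; root [.../OX./X..] d6

O winning at [.../OX./X..]: False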